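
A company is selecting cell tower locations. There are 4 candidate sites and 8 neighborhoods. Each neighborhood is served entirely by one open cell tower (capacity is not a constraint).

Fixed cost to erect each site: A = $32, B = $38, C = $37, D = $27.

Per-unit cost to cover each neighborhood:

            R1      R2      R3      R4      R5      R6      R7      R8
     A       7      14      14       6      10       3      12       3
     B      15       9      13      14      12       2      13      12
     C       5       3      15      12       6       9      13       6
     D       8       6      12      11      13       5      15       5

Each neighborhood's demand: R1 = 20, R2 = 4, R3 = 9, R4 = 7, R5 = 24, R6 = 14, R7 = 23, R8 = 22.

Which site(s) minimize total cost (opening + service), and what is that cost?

Open A and C; minimum total cost 877.

For any fixed open set, each neighborhood goes to its cheapest open site; total = fixed + service.
{A, C}: R1→C 5·20=100, R2→C 3·4=12, R3→A 14·9=126, R4→A 6·7=42, R5→C 6·24=144, R6→A 3·14=42, R7→A 12·23=276, R8→A 3·22=66. Service 808; fixed 69; total 877.
{A, C, D}: service 790 + fixed 96 = 886
{A, B, C}: R1→C 5·20=100, R2→C 3·4=12, R3→B 13·9=117, R4→A 6·7=42, R5→C 6·24=144, R6→B 2·14=28, R7→A 12·23=276, R8→A 3·22=66. Service 785; fixed 107; total 892.
{A, B, C, D}: R1→C 5·20=100, R2→C 3·4=12, R3→D 12·9=108, R4→A 6·7=42, R5→C 6·24=144, R6→B 2·14=28, R7→A 12·23=276, R8→A 3·22=66. Service 776; fixed 134; total 910.
No other subset beats 877.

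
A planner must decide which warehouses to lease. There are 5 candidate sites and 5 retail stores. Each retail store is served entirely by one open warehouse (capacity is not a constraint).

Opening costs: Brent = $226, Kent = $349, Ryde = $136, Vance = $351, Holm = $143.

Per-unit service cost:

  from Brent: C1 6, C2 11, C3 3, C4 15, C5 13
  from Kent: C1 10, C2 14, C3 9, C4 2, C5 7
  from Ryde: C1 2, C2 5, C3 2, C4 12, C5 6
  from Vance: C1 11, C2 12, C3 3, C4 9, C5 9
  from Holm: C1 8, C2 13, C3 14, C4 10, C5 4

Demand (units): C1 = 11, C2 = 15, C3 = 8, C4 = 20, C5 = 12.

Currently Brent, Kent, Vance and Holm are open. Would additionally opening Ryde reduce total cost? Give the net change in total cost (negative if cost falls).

Current service cost with {Brent, Kent, Vance, Holm}: 343.
Adding Ryde: each retail store re-picks its cheapest; new service cost 201, saving 142.
Extra fixed cost: 136. Net change = 136 − 142 = -6.
(Totals: 1412 → 1406.)

Yes — net change −6 (cost falls by 6).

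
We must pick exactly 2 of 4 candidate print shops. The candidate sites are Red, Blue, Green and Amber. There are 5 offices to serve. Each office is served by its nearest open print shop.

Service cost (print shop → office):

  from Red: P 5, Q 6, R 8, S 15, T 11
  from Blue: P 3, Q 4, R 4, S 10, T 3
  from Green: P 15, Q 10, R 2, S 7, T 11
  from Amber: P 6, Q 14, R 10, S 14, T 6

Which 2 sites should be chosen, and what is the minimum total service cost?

Choose Blue and Green; total service cost 19.

With exactly 2 open, each office uses its cheapest among the chosen.
{Blue, Green}: P→Blue 3, Q→Blue 4, R→Green 2, S→Green 7, T→Blue 3. Service cost 19.
{Red, Blue}: service cost 24
{Blue, Amber}: service cost 24
Among all 6 size-2 choices, {Blue, Green} is lowest.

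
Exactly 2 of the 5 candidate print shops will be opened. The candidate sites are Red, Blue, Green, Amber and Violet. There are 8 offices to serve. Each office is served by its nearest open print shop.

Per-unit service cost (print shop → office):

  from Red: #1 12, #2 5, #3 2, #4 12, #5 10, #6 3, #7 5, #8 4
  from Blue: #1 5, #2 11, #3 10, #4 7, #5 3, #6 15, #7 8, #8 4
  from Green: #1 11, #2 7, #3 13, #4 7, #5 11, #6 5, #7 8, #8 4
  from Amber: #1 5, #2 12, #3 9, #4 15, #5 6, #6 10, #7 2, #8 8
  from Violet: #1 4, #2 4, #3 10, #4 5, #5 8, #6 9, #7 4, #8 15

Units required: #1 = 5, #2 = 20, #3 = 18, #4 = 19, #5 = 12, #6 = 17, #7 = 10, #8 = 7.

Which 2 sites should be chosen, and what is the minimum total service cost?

With exactly 2 open, each office uses its cheapest among the chosen.
{Red, Violet}: #1→Violet 4·5=20, #2→Violet 4·20=80, #3→Red 2·18=36, #4→Violet 5·19=95, #5→Violet 8·12=96, #6→Red 3·17=51, #7→Violet 4·10=40, #8→Red 4·7=28. Service cost 446.
{Red, Blue}: service cost 459
{Red, Amber}: service cost 560
Among all 10 size-2 choices, {Red, Violet} is lowest.

Choose Red and Violet; total service cost 446.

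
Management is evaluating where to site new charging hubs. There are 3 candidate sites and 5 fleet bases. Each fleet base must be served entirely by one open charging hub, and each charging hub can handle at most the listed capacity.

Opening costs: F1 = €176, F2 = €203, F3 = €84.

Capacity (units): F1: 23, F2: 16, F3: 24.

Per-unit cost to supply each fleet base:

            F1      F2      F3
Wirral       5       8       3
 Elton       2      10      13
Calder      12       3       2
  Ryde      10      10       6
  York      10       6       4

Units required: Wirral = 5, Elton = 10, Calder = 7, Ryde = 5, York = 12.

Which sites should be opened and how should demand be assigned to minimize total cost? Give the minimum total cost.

Minimum total cost: 397

Open {F1, F3}: Wirral→F1 5·5=25, Elton→F1 2·10=20, Calder→F3 2·7=14, Ryde→F3 6·5=30, York→F3 4·12=48.
Loads: F1 carries 15/23, F3 carries 24/24. Service 137; fixed 260; total 397.
Next best feasible plan costs 407.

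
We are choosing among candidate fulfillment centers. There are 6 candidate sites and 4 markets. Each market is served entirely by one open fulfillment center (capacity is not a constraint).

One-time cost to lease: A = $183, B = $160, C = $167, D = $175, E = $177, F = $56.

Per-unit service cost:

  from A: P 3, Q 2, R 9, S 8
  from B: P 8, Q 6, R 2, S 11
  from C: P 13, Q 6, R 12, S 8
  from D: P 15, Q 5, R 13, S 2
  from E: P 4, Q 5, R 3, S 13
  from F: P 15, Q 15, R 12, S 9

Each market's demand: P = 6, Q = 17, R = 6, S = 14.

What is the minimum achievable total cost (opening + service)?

Minimum total cost: 401

For any fixed open set, each market goes to its cheapest open site; total = fixed + service.
{A}: P→A 3·6=18, Q→A 2·17=34, R→A 9·6=54, S→A 8·14=112. Service 218; fixed 183; total 401.
{D}: service 281 + fixed 175 = 456
{A, F}: service 218 + fixed 239 = 457
{A, B, C, D, E, F}: service 92 + fixed 918 = 1010
No other subset beats 401.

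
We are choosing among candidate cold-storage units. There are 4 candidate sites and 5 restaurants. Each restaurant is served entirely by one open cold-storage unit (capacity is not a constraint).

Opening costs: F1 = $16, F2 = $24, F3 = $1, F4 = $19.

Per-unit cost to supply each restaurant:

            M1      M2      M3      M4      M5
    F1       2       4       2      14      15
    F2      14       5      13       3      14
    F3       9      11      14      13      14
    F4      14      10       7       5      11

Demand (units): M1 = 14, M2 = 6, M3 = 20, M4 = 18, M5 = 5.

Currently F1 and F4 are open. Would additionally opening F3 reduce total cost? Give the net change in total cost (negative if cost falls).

No — net change +1 (cost rises by 1).

Current service cost with {F1, F4}: 237.
Adding F3: each restaurant re-picks its cheapest; new service cost 237, saving 0.
Extra fixed cost: 1. Net change = 1 − 0 = 1.
(Totals: 272 → 273.)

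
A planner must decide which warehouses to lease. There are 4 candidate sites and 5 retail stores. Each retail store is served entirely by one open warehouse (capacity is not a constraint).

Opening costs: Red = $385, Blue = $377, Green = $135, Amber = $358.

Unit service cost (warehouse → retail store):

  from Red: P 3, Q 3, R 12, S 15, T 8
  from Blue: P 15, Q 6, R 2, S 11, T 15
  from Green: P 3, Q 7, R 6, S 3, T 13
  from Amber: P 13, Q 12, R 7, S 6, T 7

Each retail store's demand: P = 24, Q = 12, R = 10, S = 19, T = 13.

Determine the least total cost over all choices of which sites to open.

Minimum total cost: 577

For any fixed open set, each retail store goes to its cheapest open site; total = fixed + service.
{Green}: P→Green 3·24=72, Q→Green 7·12=84, R→Green 6·10=60, S→Green 3·19=57, T→Green 13·13=169. Service 442; fixed 135; total 577.
{Red, Green}: P→Red 3·24=72, Q→Red 3·12=36, R→Green 6·10=60, S→Green 3·19=57, T→Red 8·13=104. Service 329; fixed 520; total 849.
{Green, Amber}: service 364 + fixed 493 = 857
{Red, Blue, Green, Amber}: service 276 + fixed 1255 = 1531
(All 15 nonempty subsets were checked; Green only is lowest.)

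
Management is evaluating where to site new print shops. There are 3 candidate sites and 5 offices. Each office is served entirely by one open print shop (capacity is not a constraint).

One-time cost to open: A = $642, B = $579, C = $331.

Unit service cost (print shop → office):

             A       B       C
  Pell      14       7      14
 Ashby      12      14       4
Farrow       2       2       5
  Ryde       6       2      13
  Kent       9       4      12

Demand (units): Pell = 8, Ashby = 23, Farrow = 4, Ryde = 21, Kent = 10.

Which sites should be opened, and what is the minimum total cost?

For any fixed open set, each office goes to its cheapest open site; total = fixed + service.
{C}: Pell→C 14·8=112, Ashby→C 4·23=92, Farrow→C 5·4=20, Ryde→C 13·21=273, Kent→C 12·10=120. Service 617; fixed 331; total 948.
{B}: Pell→B 7·8=56, Ashby→B 14·23=322, Farrow→B 2·4=8, Ryde→B 2·21=42, Kent→B 4·10=40. Service 468; fixed 579; total 1047.
{B, C}: Pell→B 7·8=56, Ashby→C 4·23=92, Farrow→B 2·4=8, Ryde→B 2·21=42, Kent→B 4·10=40. Service 238; fixed 910; total 1148.
{A, B, C}: service 238 + fixed 1552 = 1790
No other subset beats 948.

Open C only; minimum total cost 948.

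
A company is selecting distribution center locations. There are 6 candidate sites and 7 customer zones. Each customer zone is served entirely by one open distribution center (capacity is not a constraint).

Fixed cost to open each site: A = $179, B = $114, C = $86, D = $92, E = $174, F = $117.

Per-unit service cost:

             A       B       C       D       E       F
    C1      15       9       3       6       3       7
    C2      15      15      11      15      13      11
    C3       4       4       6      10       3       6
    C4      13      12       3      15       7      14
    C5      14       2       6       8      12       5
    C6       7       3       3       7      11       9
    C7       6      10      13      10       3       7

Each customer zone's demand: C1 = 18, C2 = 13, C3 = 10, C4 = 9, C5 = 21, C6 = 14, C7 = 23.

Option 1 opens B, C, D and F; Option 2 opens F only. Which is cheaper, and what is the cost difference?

Option 1: {B, C, D, F}: C1→C 3·18=54, C2→C 11·13=143, C3→B 4·10=40, C4→C 3·9=27, C5→B 2·21=42, C6→B 3·14=42, C7→F 7·23=161. Service 509; fixed 409; total 918.
Option 2: {F}: C1→F 7·18=126, C2→F 11·13=143, C3→F 6·10=60, C4→F 14·9=126, C5→F 5·21=105, C6→F 9·14=126, C7→F 7·23=161. Service 847; fixed 117; total 964.
Difference: |918 − 964| = 46.

Option 1 is cheaper by 46.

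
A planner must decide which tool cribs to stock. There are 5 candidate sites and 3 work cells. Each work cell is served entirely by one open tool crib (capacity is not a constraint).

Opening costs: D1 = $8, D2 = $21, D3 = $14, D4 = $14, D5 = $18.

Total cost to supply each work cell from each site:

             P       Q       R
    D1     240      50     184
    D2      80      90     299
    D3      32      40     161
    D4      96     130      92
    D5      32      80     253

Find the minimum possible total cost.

Minimum total cost: 192

For any fixed open set, each work cell goes to its cheapest open site; total = fixed + service.
{D3, D4}: P→D3 32, Q→D3 40, R→D4 92. Service 164; fixed 28; total 192.
{D1, D3, D4}: P→D3 32, Q→D3 40, R→D4 92. Service 164; fixed 36; total 200.
{D3, D4, D5}: service 164 + fixed 46 = 210
{D1, D2, D3, D4, D5}: service 164 + fixed 75 = 239
No other subset beats 192.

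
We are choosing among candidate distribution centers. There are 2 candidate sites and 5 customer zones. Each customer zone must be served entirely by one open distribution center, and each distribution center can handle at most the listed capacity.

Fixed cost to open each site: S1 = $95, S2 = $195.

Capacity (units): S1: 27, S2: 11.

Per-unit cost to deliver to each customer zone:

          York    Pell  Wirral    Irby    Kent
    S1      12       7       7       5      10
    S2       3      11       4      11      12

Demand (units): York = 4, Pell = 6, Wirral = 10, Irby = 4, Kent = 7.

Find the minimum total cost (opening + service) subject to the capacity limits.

Open {S1, S2}: York→S2 3·4=12, Pell→S1 7·6=42, Wirral→S1 7·10=70, Irby→S1 5·4=20, Kent→S1 10·7=70.
Loads: S1 carries 27/27, S2 carries 4/11. Service 214; fixed 290; total 504.
Next best feasible plan costs 510.

Minimum total cost: 504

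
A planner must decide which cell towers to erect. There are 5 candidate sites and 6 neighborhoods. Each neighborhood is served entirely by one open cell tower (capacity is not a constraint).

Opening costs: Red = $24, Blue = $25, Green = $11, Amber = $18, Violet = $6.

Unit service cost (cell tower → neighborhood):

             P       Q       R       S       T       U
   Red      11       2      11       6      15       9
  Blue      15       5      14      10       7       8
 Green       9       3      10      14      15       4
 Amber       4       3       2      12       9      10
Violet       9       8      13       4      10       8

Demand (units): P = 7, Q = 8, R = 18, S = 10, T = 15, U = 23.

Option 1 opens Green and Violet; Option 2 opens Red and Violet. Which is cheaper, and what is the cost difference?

Option 1: {Green, Violet}: P→Green 9·7=63, Q→Green 3·8=24, R→Green 10·18=180, S→Violet 4·10=40, T→Violet 10·15=150, U→Green 4·23=92. Service 549; fixed 17; total 566.
Option 2: {Red, Violet}: P→Violet 9·7=63, Q→Red 2·8=16, R→Red 11·18=198, S→Violet 4·10=40, T→Violet 10·15=150, U→Violet 8·23=184. Service 651; fixed 30; total 681.
Difference: |566 − 681| = 115.

Option 1 is cheaper by 115.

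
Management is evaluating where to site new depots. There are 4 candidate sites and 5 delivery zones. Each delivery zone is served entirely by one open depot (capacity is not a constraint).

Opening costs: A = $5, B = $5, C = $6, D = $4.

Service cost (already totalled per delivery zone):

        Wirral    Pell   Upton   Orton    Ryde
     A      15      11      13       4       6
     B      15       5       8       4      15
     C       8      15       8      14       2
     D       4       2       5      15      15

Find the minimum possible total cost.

Minimum total cost: 30

For any fixed open set, each delivery zone goes to its cheapest open site; total = fixed + service.
{A, D}: Wirral→D 4, Pell→D 2, Upton→D 5, Orton→A 4, Ryde→A 6. Service 21; fixed 9; total 30.
{A, C, D}: service 17 + fixed 15 = 32
{B, C, D}: service 17 + fixed 15 = 32
{A, B, C, D}: service 17 + fixed 20 = 37
No other subset beats 30.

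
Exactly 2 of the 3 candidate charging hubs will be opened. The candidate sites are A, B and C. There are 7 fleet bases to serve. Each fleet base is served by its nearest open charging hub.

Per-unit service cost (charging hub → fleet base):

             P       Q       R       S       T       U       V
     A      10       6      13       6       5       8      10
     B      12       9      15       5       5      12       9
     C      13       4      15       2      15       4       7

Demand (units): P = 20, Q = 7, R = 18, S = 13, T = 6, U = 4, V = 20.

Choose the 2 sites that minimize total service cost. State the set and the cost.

With exactly 2 open, each fleet base uses its cheapest among the chosen.
{A, C}: P→A 10·20=200, Q→C 4·7=28, R→A 13·18=234, S→C 2·13=26, T→A 5·6=30, U→C 4·4=16, V→C 7·20=140. Service cost 674.
{B, C}: service cost 750
{A, B}: service cost 783
Among all 3 size-2 choices, {A, C} is lowest.

Choose A and C; total service cost 674.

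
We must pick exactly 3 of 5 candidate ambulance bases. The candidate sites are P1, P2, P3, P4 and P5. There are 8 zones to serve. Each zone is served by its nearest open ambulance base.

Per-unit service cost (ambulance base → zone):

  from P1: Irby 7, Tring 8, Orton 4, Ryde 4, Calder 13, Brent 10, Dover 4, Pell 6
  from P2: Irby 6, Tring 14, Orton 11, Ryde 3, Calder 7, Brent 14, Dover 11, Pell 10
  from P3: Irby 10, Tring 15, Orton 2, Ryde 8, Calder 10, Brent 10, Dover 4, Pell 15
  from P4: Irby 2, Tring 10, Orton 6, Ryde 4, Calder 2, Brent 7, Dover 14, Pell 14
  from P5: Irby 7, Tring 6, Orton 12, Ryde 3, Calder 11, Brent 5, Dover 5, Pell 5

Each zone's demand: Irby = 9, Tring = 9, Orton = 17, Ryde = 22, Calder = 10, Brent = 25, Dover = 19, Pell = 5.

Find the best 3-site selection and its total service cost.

With exactly 3 open, each zone uses its cheapest among the chosen.
{P3, P4, P5}: Irby→P4 2·9=18, Tring→P5 6·9=54, Orton→P3 2·17=34, Ryde→P5 3·22=66, Calder→P4 2·10=20, Brent→P5 5·25=125, Dover→P3 4·19=76, Pell→P5 5·5=25. Service cost 418.
{P1, P4, P5}: service cost 452
{P2, P3, P5}: service cost 504
Among all 10 size-3 choices, {P3, P4, P5} is lowest.

Choose P3, P4 and P5; total service cost 418.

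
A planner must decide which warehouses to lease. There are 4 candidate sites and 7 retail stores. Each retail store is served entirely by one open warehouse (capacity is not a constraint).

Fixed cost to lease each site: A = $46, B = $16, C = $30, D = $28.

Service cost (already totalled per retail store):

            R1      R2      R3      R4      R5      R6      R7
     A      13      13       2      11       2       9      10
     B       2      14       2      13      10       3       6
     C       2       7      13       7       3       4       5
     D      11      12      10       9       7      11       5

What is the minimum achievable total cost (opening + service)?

For any fixed open set, each retail store goes to its cheapest open site; total = fixed + service.
{B}: R1→B 2, R2→B 14, R3→B 2, R4→B 13, R5→B 10, R6→B 3, R7→B 6. Service 50; fixed 16; total 66.
{C}: R1→C 2, R2→C 7, R3→C 13, R4→C 7, R5→C 3, R6→C 4, R7→C 5. Service 41; fixed 30; total 71.
{B, C}: R1→B 2, R2→C 7, R3→B 2, R4→C 7, R5→C 3, R6→B 3, R7→C 5. Service 29; fixed 46; total 75.
{A, B, C, D}: service 28 + fixed 120 = 148
No other subset beats 66.

Minimum total cost: 66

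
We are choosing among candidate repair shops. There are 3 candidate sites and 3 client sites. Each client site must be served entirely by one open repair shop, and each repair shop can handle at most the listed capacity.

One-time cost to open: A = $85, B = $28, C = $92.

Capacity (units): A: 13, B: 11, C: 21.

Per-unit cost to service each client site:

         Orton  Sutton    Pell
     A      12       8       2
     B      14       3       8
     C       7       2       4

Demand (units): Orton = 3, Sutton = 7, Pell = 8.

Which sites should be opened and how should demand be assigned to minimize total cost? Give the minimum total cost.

Open {C}: Orton→C 7·3=21, Sutton→C 2·7=14, Pell→C 4·8=32.
Loads: C carries 18/21. Service 67; fixed 92; total 159.
Next best feasible plan costs 186.

Minimum total cost: 159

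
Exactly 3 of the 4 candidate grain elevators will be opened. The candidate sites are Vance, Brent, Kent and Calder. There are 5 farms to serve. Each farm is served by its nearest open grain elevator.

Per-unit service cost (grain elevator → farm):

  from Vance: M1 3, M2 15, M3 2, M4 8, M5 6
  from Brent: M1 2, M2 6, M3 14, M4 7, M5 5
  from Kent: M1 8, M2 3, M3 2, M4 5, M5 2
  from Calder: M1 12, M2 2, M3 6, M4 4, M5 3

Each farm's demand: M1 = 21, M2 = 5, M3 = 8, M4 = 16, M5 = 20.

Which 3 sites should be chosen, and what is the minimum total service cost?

With exactly 3 open, each farm uses its cheapest among the chosen.
{Brent, Kent, Calder}: M1→Brent 2·21=42, M2→Calder 2·5=10, M3→Kent 2·8=16, M4→Calder 4·16=64, M5→Kent 2·20=40. Service cost 172.
{Vance, Brent, Calder}: service cost 192
{Vance, Brent, Kent}: service cost 193
Among all 4 size-3 choices, {Brent, Kent, Calder} is lowest.

Choose Brent, Kent and Calder; total service cost 172.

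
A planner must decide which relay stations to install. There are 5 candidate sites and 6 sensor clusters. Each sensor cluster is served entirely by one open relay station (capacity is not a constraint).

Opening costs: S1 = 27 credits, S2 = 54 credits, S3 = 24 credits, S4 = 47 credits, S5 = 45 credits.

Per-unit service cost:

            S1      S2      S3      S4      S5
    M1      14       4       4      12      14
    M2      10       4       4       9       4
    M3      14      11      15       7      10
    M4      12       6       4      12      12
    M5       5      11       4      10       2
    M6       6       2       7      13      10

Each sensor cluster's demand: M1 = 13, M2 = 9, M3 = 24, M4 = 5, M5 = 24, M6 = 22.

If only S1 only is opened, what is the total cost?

Total cost: 947

Each sensor cluster is assigned to its cheapest site among the open ones.
{S1}: M1→S1 14·13=182, M2→S1 10·9=90, M3→S1 14·24=336, M4→S1 12·5=60, M5→S1 5·24=120, M6→S1 6·22=132. Service 920; fixed 27; total 947.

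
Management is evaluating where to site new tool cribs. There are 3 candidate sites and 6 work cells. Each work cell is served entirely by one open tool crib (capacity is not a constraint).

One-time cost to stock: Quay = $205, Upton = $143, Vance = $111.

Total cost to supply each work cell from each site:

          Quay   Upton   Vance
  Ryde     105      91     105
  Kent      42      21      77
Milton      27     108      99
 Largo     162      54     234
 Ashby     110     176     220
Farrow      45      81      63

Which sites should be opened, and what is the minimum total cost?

Open Upton only; minimum total cost 674.

For any fixed open set, each work cell goes to its cheapest open site; total = fixed + service.
{Upton}: Ryde→Upton 91, Kent→Upton 21, Milton→Upton 108, Largo→Upton 54, Ashby→Upton 176, Farrow→Upton 81. Service 531; fixed 143; total 674.
{Quay}: Ryde→Quay 105, Kent→Quay 42, Milton→Quay 27, Largo→Quay 162, Ashby→Quay 110, Farrow→Quay 45. Service 491; fixed 205; total 696.
{Quay, Upton}: service 348 + fixed 348 = 696
{Quay, Upton, Vance}: Ryde→Upton 91, Kent→Upton 21, Milton→Quay 27, Largo→Upton 54, Ashby→Quay 110, Farrow→Quay 45. Service 348; fixed 459; total 807.
(All 7 nonempty subsets were checked; Upton only is lowest.)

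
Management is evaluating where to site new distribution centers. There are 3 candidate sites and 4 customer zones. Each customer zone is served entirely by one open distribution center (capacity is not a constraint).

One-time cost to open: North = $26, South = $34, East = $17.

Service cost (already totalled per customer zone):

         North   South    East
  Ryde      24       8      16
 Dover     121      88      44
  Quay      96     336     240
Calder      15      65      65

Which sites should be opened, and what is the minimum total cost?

Open North and East; minimum total cost 214.

For any fixed open set, each customer zone goes to its cheapest open site; total = fixed + service.
{North, East}: Ryde→East 16, Dover→East 44, Quay→North 96, Calder→North 15. Service 171; fixed 43; total 214.
{North, South, East}: Ryde→South 8, Dover→East 44, Quay→North 96, Calder→North 15. Service 163; fixed 77; total 240.
{North, South}: Ryde→South 8, Dover→South 88, Quay→North 96, Calder→North 15. Service 207; fixed 60; total 267.
{East}: service 365 + fixed 17 = 382
No other subset beats 214.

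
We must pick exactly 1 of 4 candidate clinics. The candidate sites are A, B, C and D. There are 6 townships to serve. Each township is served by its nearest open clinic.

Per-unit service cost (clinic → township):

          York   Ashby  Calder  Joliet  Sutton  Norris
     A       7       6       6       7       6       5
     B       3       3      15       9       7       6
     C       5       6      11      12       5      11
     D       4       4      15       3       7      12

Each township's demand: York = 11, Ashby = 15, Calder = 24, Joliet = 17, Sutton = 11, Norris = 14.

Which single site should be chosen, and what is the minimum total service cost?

With exactly 1 open, each township uses its cheapest among the chosen.
{A}: York→A 7·11=77, Ashby→A 6·15=90, Calder→A 6·24=144, Joliet→A 7·17=119, Sutton→A 6·11=66, Norris→A 5·14=70. Service cost 566.
{B}: service cost 752
{D}: service cost 760
Among all 4 size-1 choices, {A} is lowest.

Choose A only; total service cost 566.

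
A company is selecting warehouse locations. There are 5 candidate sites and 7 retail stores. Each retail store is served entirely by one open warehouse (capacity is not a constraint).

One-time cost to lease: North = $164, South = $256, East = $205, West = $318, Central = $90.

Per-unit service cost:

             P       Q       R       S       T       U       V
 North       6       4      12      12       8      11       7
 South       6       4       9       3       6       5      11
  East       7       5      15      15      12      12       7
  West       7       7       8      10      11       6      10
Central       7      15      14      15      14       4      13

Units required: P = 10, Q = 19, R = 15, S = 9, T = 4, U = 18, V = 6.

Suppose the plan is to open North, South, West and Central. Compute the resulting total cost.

Total cost: 1249

Each retail store is assigned to its cheapest site among the open ones.
{North, South, West, Central}: P→North 6·10=60, Q→North 4·19=76, R→West 8·15=120, S→South 3·9=27, T→South 6·4=24, U→Central 4·18=72, V→North 7·6=42. Service 421; fixed 828; total 1249.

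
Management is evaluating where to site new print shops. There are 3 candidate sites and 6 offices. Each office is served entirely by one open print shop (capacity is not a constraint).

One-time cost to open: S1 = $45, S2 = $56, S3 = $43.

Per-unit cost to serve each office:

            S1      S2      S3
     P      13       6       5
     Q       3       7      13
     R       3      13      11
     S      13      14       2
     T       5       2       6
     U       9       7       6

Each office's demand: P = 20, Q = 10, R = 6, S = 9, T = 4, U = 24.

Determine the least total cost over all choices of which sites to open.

Minimum total cost: 418

For any fixed open set, each office goes to its cheapest open site; total = fixed + service.
{S1, S3}: P→S3 5·20=100, Q→S1 3·10=30, R→S1 3·6=18, S→S3 2·9=18, T→S1 5·4=20, U→S3 6·24=144. Service 330; fixed 88; total 418.
{S1, S2, S3}: P→S3 5·20=100, Q→S1 3·10=30, R→S1 3·6=18, S→S3 2·9=18, T→S2 2·4=8, U→S3 6·24=144. Service 318; fixed 144; total 462.
{S2, S3}: P→S3 5·20=100, Q→S2 7·10=70, R→S3 11·6=66, S→S3 2·9=18, T→S2 2·4=8, U→S3 6·24=144. Service 406; fixed 99; total 505.
{S3}: P→S3 5·20=100, Q→S3 13·10=130, R→S3 11·6=66, S→S3 2·9=18, T→S3 6·4=24, U→S3 6·24=144. Service 482; fixed 43; total 525.
(All 7 nonempty subsets were checked; S1 and S3 is lowest.)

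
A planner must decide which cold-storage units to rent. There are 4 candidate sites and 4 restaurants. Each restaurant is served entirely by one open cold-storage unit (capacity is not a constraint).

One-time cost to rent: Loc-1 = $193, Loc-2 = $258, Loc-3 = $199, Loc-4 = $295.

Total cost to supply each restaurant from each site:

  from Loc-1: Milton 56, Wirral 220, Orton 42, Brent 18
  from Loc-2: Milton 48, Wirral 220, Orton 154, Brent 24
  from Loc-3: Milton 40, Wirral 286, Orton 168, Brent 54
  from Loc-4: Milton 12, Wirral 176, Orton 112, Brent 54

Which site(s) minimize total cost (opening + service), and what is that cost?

For any fixed open set, each restaurant goes to its cheapest open site; total = fixed + service.
{Loc-1}: Milton→Loc-1 56, Wirral→Loc-1 220, Orton→Loc-1 42, Brent→Loc-1 18. Service 336; fixed 193; total 529.
{Loc-4}: Milton→Loc-4 12, Wirral→Loc-4 176, Orton→Loc-4 112, Brent→Loc-4 54. Service 354; fixed 295; total 649.
{Loc-2}: service 446 + fixed 258 = 704
{Loc-1, Loc-2, Loc-3, Loc-4}: Milton→Loc-4 12, Wirral→Loc-4 176, Orton→Loc-1 42, Brent→Loc-1 18. Service 248; fixed 945; total 1193.
No other subset beats 529.

Open Loc-1 only; minimum total cost 529.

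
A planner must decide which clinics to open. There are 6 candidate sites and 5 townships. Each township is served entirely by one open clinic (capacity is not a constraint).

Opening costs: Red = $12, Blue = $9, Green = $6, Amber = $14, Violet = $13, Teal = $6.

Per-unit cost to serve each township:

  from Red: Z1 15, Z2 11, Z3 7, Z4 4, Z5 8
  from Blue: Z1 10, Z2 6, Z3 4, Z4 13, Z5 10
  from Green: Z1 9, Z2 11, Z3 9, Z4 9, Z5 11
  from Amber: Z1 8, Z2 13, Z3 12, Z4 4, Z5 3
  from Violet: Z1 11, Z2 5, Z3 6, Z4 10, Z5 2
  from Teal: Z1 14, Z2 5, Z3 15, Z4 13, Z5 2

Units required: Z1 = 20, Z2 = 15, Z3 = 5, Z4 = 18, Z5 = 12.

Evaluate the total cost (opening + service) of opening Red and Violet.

Each township is assigned to its cheapest site among the open ones.
{Red, Violet}: Z1→Violet 11·20=220, Z2→Violet 5·15=75, Z3→Violet 6·5=30, Z4→Red 4·18=72, Z5→Violet 2·12=24. Service 421; fixed 25; total 446.

Total cost: 446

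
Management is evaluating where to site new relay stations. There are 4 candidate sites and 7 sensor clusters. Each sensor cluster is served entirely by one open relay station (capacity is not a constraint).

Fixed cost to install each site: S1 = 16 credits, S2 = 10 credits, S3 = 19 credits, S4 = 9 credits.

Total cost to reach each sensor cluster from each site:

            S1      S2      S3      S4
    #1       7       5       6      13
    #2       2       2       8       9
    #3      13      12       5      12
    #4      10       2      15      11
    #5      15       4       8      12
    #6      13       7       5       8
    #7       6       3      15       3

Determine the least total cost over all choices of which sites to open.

Minimum total cost: 45

For any fixed open set, each sensor cluster goes to its cheapest open site; total = fixed + service.
{S2}: #1→S2 5, #2→S2 2, #3→S2 12, #4→S2 2, #5→S2 4, #6→S2 7, #7→S2 3. Service 35; fixed 10; total 45.
{S2, S4}: service 35 + fixed 19 = 54
{S2, S3}: service 26 + fixed 29 = 55
{S1, S2, S3, S4}: service 26 + fixed 54 = 80
(All 15 nonempty subsets were checked; S2 only is lowest.)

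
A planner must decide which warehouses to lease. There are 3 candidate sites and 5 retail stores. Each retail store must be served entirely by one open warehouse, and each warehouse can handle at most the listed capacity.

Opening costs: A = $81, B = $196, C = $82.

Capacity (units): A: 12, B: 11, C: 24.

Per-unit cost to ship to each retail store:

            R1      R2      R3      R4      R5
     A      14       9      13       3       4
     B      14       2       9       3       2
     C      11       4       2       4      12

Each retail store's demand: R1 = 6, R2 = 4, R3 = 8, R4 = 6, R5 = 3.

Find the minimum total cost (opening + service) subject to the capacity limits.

Open {A, C}: R1→C 11·6=66, R2→C 4·4=16, R3→C 2·8=16, R4→A 3·6=18, R5→A 4·3=12.
Loads: A carries 9/12, C carries 18/24. Service 128; fixed 163; total 291.
Next best feasible plan costs 297.

Minimum total cost: 291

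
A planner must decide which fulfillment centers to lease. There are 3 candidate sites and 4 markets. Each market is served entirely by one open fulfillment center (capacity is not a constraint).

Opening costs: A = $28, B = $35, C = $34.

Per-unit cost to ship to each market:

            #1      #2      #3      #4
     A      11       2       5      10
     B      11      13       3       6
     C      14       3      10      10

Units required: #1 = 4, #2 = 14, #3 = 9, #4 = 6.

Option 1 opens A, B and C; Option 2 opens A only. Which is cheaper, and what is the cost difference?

Option 1: {A, B, C}: #1→A 11·4=44, #2→A 2·14=28, #3→B 3·9=27, #4→B 6·6=36. Service 135; fixed 97; total 232.
Option 2: {A}: #1→A 11·4=44, #2→A 2·14=28, #3→A 5·9=45, #4→A 10·6=60. Service 177; fixed 28; total 205.
Difference: |232 − 205| = 27.

Option 2 is cheaper by 27.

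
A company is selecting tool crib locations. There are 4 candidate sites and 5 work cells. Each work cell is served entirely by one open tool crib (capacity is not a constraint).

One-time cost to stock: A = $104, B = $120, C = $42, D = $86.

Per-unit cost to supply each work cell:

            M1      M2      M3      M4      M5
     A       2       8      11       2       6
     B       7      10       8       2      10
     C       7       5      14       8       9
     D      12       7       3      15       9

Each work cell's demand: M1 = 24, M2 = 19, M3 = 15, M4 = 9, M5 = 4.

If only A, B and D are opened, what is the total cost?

Total cost: 578

Each work cell is assigned to its cheapest site among the open ones.
{A, B, D}: M1→A 2·24=48, M2→D 7·19=133, M3→D 3·15=45, M4→A 2·9=18, M5→A 6·4=24. Service 268; fixed 310; total 578.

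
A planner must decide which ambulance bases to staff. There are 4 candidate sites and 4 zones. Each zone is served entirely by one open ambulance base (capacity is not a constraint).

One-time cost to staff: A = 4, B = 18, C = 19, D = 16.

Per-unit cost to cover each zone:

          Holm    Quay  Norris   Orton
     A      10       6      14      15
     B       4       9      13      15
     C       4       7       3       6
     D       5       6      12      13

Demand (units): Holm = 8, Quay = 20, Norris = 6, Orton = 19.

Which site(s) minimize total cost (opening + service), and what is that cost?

For any fixed open set, each zone goes to its cheapest open site; total = fixed + service.
{A, C}: Holm→C 4·8=32, Quay→A 6·20=120, Norris→C 3·6=18, Orton→C 6·19=114. Service 284; fixed 23; total 307.
{C, D}: Holm→C 4·8=32, Quay→D 6·20=120, Norris→C 3·6=18, Orton→C 6·19=114. Service 284; fixed 35; total 319.
{A, C, D}: service 284 + fixed 39 = 323
{A, B, C, D}: service 284 + fixed 57 = 341
(All 15 nonempty subsets were checked; A and C is lowest.)

Open A and C; minimum total cost 307.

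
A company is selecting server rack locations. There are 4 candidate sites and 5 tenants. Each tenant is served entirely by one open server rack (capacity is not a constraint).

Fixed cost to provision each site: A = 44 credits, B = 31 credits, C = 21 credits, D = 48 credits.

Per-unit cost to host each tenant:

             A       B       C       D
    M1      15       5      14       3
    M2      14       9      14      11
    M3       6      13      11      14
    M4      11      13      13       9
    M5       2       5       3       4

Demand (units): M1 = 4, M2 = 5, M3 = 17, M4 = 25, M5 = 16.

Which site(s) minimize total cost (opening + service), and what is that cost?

For any fixed open set, each tenant goes to its cheapest open site; total = fixed + service.
{A, D}: M1→D 3·4=12, M2→D 11·5=55, M3→A 6·17=102, M4→D 9·25=225, M5→A 2·16=32. Service 426; fixed 92; total 518.
{A, B, D}: service 416 + fixed 123 = 539
{A, C, D}: M1→D 3·4=12, M2→D 11·5=55, M3→A 6·17=102, M4→D 9·25=225, M5→A 2·16=32. Service 426; fixed 113; total 539.
{A, B, C, D}: service 416 + fixed 144 = 560
No other subset beats 518.

Open A and D; minimum total cost 518.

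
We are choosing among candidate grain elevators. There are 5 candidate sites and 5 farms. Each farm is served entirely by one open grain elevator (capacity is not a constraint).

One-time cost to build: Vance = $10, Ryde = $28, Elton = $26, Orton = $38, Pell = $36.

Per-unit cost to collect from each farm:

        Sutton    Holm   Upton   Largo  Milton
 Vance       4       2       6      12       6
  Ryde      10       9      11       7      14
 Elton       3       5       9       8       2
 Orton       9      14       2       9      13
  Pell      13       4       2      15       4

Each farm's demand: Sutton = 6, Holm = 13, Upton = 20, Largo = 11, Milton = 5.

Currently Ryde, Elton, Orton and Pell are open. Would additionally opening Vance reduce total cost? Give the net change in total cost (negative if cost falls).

Current service cost with {Ryde, Elton, Orton, Pell}: 197.
Adding Vance: each farm re-picks its cheapest; new service cost 171, saving 26.
Extra fixed cost: 10. Net change = 10 − 26 = -16.
(Totals: 325 → 309.)

Yes — net change −16 (cost falls by 16).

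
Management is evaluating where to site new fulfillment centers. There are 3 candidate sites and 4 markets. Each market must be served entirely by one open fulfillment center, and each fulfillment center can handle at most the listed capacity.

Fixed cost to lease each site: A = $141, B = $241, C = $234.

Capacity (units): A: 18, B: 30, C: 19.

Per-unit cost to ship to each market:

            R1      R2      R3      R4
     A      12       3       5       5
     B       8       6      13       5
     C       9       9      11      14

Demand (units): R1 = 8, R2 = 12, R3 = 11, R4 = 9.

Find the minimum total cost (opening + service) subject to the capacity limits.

Minimum total cost: 618

Open {A, B}: R1→B 8·8=64, R2→B 6·12=72, R3→A 5·11=55, R4→B 5·9=45.
Loads: A carries 11/18, B carries 29/30. Service 236; fixed 382; total 618.
Next best feasible plan costs 670.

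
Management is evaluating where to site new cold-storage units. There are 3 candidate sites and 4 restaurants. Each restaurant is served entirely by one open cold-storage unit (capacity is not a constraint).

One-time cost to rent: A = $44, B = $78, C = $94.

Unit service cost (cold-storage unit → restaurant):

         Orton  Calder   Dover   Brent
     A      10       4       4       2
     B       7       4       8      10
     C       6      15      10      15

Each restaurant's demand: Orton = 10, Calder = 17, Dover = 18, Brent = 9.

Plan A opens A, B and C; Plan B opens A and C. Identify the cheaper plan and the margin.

Plan A: {A, B, C}: Orton→C 6·10=60, Calder→A 4·17=68, Dover→A 4·18=72, Brent→A 2·9=18. Service 218; fixed 216; total 434.
Plan B: {A, C}: Orton→C 6·10=60, Calder→A 4·17=68, Dover→A 4·18=72, Brent→A 2·9=18. Service 218; fixed 138; total 356.
Difference: |434 − 356| = 78.

Plan B is cheaper by 78.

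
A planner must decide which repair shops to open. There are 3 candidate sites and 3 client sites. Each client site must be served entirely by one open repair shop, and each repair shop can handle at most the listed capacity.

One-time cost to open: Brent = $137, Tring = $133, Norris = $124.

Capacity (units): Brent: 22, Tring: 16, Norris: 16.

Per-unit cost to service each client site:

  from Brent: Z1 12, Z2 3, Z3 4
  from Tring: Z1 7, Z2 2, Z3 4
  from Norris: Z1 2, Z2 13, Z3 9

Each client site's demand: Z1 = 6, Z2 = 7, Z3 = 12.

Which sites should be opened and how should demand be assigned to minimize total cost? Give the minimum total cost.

Open {Brent, Norris}: Z1→Norris 2·6=12, Z2→Brent 3·7=21, Z3→Brent 4·12=48.
Loads: Brent carries 19/22, Norris carries 6/16. Service 81; fixed 261; total 342.
Next best feasible plan costs 374.

Minimum total cost: 342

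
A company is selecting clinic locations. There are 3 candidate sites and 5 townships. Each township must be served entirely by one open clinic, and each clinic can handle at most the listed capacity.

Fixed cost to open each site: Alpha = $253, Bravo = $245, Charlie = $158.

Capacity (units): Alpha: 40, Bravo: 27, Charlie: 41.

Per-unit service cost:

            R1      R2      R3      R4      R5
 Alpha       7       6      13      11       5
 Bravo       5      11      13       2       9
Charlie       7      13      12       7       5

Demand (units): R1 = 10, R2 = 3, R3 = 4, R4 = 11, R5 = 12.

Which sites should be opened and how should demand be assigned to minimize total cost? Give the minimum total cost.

Open {Charlie}: R1→Charlie 7·10=70, R2→Charlie 13·3=39, R3→Charlie 12·4=48, R4→Charlie 7·11=77, R5→Charlie 5·12=60.
Loads: Charlie carries 40/41. Service 294; fixed 158; total 452.
Next best feasible plan costs 574.

Minimum total cost: 452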